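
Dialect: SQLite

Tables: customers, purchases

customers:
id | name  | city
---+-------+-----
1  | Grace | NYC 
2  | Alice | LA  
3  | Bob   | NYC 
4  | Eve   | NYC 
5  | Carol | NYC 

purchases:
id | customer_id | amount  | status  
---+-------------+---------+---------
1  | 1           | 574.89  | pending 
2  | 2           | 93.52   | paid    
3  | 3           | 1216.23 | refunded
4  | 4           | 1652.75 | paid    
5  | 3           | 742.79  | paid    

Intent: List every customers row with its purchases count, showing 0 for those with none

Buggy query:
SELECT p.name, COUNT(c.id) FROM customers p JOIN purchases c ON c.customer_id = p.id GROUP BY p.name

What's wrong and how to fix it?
Bug: INNER JOIN drops customers rows that have no matching purchases rows

Fix: Use LEFT JOIN so parents without children still appear (COUNT(c.id) gives 0)

Corrected query:
SELECT p.name, COUNT(c.id) FROM customers p LEFT JOIN purchases c ON c.customer_id = p.id GROUP BY p.name

Result:
name  | COUNT(c.id)
------+------------
Alice | 1          
Bob   | 2          
Carol | 0          
Eve   | 1          
Grace | 1          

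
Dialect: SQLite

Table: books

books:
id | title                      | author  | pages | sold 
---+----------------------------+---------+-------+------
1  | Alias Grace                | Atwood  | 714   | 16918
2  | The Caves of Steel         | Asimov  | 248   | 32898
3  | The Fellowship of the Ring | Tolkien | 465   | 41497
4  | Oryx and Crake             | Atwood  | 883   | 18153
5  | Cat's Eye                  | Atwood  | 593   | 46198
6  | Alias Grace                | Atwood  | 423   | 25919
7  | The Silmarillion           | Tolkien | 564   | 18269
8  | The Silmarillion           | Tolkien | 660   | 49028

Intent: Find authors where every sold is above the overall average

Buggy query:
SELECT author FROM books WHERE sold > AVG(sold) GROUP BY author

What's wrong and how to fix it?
Bug: AVG() is an aggregate; it can't sit directly in WHERE

Fix: Use a subquery for AVG and a HAVING MIN(...) filter so the condition holds for every row in the group

Corrected query:
SELECT author FROM books GROUP BY author HAVING MIN(sold) > (SELECT AVG(sold) FROM books)

Result:
author
------
Asimov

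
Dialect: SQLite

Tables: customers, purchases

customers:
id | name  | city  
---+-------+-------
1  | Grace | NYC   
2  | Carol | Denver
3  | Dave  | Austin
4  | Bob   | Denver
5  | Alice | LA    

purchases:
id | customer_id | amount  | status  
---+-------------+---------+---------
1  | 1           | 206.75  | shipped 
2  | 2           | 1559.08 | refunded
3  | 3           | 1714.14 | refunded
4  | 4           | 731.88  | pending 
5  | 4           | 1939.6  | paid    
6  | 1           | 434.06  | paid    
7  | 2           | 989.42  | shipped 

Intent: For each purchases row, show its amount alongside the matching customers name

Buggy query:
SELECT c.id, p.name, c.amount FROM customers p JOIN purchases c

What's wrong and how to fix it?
Bug: JOIN with no ON clause produces a cartesian product; every purchases row pairs with every customers row

Fix: Add ON c.customer_id = p.id to the JOIN

Corrected query:
SELECT c.id, p.name, c.amount FROM customers p JOIN purchases c ON c.customer_id = p.id

Result:
id | name  | amount 
---+-------+--------
1  | Grace | 206.75 
2  | Carol | 1559.08
3  | Dave  | 1714.14
4  | Bob   | 731.88 
5  | Bob   | 1939.6 
6  | Grace | 434.06 
7  | Carol | 989.42 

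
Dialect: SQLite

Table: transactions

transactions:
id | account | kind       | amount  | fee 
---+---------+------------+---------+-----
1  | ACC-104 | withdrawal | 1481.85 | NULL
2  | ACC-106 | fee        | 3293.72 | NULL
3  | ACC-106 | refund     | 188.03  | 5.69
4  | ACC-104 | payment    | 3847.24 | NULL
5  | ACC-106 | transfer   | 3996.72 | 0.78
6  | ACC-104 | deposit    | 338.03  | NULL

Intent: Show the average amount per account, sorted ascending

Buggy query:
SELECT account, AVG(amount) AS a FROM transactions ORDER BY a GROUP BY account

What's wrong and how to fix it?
Bug: ORDER BY appears before GROUP BY; SQL clause order requires GROUP BY first

Fix: Move ORDER BY to the end, after GROUP BY

Corrected query:
SELECT account, AVG(amount) AS a FROM transactions GROUP BY account ORDER BY a

Result:
account | a          
--------+------------
ACC-104 | 1889.04    
ACC-106 | 2492.823333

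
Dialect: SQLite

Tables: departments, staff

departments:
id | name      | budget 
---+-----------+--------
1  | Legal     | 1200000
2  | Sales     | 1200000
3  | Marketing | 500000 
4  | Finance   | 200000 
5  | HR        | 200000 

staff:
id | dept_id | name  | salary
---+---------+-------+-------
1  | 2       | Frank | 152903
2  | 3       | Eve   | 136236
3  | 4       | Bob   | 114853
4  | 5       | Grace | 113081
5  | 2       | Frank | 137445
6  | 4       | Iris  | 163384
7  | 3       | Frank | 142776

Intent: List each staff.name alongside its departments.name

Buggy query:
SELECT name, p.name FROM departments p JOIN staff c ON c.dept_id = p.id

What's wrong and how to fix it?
Bug: Both tables have a 'name' column; the unqualified reference is ambiguous

Fix: Qualify the column with its table alias (c.name)

Corrected query:
SELECT c.name, p.name FROM departments p JOIN staff c ON c.dept_id = p.id

Result:
name  | name     
------+----------
Frank | Sales    
Eve   | Marketing
Bob   | Finance  
Grace | HR       
Frank | Sales    
Iris  | Finance  
Frank | Marketing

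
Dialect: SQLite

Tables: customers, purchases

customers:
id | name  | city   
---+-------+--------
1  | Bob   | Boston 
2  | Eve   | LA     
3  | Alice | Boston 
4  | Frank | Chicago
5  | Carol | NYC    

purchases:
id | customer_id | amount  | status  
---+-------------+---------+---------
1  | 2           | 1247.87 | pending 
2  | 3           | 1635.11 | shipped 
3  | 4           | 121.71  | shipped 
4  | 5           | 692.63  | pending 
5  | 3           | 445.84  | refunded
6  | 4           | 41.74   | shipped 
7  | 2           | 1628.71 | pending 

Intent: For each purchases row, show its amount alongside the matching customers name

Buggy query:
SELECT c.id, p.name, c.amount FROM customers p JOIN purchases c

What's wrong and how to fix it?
Bug: JOIN with no ON clause produces a cartesian product; every purchases row pairs with every customers row

Fix: Add ON c.customer_id = p.id to the JOIN

Corrected query:
SELECT c.id, p.name, c.amount FROM customers p JOIN purchases c ON c.customer_id = p.id

Result:
id | name  | amount 
---+-------+--------
1  | Eve   | 1247.87
2  | Alice | 1635.11
3  | Frank | 121.71 
4  | Carol | 692.63 
5  | Alice | 445.84 
6  | Frank | 41.74  
7  | Eve   | 1628.71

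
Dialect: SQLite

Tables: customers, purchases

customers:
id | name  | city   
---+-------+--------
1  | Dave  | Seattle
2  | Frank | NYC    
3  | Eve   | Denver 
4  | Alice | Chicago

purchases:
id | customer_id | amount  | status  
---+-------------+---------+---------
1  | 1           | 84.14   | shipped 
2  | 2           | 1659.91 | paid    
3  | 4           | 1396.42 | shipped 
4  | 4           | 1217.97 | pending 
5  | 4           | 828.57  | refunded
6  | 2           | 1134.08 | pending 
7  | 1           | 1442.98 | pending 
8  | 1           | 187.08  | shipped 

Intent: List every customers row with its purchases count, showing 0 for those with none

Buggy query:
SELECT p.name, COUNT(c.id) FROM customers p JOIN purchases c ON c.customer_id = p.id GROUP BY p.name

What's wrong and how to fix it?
Bug: INNER JOIN drops customers rows that have no matching purchases rows

Fix: Use LEFT JOIN so parents without children still appear (COUNT(c.id) gives 0)

Corrected query:
SELECT p.name, COUNT(c.id) FROM customers p LEFT JOIN purchases c ON c.customer_id = p.id GROUP BY p.name

Result:
name  | COUNT(c.id)
------+------------
Alice | 3          
Dave  | 3          
Eve   | 0          
Frank | 2          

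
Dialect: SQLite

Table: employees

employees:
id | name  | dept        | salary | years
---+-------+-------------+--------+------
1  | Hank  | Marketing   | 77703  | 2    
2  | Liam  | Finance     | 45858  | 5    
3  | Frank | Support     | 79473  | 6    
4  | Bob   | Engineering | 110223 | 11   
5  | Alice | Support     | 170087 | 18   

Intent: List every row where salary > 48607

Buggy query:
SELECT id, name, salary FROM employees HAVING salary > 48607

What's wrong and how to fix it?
Bug: HAVING filters the output of aggregation, but this query has no GROUP BY and no aggregate functions, so SQLite rejects it (HAVING clause on a non-aggregate query); the condition here is per row

Fix: Use WHERE for row-level filtering

Corrected query:
SELECT id, name, salary FROM employees WHERE salary > 48607

Result:
id | name  | salary
---+-------+-------
1  | Hank  | 77703 
3  | Frank | 79473 
4  | Bob   | 110223
5  | Alice | 170087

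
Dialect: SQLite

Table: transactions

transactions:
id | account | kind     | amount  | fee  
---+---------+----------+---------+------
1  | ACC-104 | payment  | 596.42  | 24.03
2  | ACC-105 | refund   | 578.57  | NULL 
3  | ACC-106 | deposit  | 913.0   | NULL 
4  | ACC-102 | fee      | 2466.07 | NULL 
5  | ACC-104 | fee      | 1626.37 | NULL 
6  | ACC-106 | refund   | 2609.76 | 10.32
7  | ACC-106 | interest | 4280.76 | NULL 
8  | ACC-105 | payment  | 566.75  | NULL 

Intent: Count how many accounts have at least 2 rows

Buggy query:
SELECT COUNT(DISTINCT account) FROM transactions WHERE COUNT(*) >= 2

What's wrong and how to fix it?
Bug: WHERE filters individual rows, not groups, so a group-level COUNT is invalid there

Fix: Group first with HAVING COUNT(*) >= 2, then COUNT the resulting groups

Corrected query:
SELECT COUNT(*) FROM (SELECT account FROM transactions GROUP BY account HAVING COUNT(*) >= 2)

Result:
COUNT(*)
--------
3       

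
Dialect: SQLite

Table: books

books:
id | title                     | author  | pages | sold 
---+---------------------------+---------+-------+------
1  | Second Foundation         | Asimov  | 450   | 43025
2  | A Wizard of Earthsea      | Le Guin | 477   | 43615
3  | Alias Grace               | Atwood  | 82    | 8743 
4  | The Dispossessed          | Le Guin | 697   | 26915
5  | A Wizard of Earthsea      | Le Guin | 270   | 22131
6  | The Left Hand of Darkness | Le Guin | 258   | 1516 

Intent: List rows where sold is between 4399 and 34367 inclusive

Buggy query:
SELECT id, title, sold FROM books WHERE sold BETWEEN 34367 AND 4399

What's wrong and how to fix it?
Bug: The bounds are reversed; BETWEEN a AND b requires a <= b to match anything

Fix: Write BETWEEN 4399 AND 34367

Corrected query:
SELECT id, title, sold FROM books WHERE sold BETWEEN 4399 AND 34367

Result:
id | title                | sold 
---+----------------------+------
3  | Alias Grace          | 8743 
4  | The Dispossessed     | 26915
5  | A Wizard of Earthsea | 22131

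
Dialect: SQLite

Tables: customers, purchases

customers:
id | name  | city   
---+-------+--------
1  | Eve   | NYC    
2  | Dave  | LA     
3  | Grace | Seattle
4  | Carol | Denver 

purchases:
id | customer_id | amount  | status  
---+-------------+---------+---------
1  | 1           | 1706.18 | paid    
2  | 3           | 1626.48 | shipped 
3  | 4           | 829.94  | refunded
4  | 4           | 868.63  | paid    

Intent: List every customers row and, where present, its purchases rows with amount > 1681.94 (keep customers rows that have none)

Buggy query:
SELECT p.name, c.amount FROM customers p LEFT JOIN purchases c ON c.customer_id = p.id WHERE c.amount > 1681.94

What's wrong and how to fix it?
Bug: Filtering c.amount in WHERE discards the NULL rows produced by LEFT JOIN, turning it into an inner join

Fix: Move the right-table condition into the ON clause so unmatched parents are kept

Corrected query:
SELECT p.name, c.amount FROM customers p LEFT JOIN purchases c ON c.customer_id = p.id AND c.amount > 1681.94

Result:
name  | amount 
------+--------
Eve   | 1706.18
Dave  | NULL   
Grace | NULL   
Carol | NULL   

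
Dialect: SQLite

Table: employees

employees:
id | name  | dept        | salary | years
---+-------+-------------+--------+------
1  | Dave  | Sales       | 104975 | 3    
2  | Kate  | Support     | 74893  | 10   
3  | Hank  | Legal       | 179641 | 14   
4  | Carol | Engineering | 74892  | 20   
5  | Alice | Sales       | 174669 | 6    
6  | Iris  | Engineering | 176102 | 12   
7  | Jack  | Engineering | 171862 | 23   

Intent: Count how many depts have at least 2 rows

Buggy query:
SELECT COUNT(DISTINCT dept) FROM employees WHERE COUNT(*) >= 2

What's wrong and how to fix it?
Bug: WHERE filters individual rows, not groups, so a group-level COUNT is invalid there

Fix: Group first with HAVING COUNT(*) >= 2, then COUNT the resulting groups

Corrected query:
SELECT COUNT(*) FROM (SELECT dept FROM employees GROUP BY dept HAVING COUNT(*) >= 2)

Result:
COUNT(*)
--------
2       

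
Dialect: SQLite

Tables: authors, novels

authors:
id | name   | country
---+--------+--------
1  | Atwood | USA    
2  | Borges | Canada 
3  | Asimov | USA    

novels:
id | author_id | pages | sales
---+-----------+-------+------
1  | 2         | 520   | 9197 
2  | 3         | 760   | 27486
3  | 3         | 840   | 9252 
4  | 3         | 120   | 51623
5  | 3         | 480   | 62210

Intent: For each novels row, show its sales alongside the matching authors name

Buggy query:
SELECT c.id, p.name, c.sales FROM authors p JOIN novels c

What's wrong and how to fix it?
Bug: Missing join condition: each novels row is matched to all authors rows instead of just its own

Fix: Add ON c.author_id = p.id to the JOIN

Corrected query:
SELECT c.id, p.name, c.sales FROM authors p JOIN novels c ON c.author_id = p.id

Result:
id | name   | sales
---+--------+------
1  | Borges | 9197 
2  | Asimov | 27486
3  | Asimov | 9252 
4  | Asimov | 51623
5  | Asimov | 62210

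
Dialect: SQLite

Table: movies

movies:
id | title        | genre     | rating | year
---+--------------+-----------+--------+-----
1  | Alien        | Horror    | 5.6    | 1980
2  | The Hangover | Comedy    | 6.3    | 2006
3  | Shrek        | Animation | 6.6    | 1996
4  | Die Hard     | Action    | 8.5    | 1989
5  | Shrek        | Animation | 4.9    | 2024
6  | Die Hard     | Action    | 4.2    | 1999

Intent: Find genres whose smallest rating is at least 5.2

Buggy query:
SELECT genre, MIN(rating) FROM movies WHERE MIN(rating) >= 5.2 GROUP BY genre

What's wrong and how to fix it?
Bug: Aggregates like MIN are computed per group after WHERE runs

Fix: Replace WHERE with HAVING after the GROUP BY

Corrected query:
SELECT genre, MIN(rating) FROM movies GROUP BY genre HAVING MIN(rating) >= 5.2

Result:
genre  | MIN(rating)
-------+------------
Comedy | 6.3        
Horror | 5.6        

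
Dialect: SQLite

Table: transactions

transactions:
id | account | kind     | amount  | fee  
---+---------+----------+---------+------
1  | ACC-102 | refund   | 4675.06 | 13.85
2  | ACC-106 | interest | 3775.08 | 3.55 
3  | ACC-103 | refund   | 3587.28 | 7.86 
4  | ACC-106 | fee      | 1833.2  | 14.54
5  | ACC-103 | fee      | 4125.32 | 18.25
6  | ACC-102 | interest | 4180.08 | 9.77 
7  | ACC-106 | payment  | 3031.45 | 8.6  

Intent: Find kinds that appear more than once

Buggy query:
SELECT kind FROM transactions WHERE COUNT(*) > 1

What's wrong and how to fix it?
Bug: WHERE can't reference COUNT(*); aggregates are computed after WHERE

Fix: GROUP BY kind, then filter groups with HAVING COUNT(*) > 1

Corrected query:
SELECT kind FROM transactions GROUP BY kind HAVING COUNT(*) > 1

Result:
kind    
--------
fee     
interest
refund  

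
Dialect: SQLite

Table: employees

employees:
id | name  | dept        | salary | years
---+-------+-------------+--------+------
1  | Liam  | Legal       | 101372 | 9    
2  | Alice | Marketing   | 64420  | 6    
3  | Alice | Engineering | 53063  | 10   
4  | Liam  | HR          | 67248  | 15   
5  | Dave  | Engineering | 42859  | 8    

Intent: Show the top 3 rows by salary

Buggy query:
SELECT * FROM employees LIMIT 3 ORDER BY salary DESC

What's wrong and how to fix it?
Bug: ORDER BY cannot follow LIMIT; LIMIT is the final clause

Fix: Swap the clauses: ORDER BY first, then LIMIT

Corrected query:
SELECT * FROM employees ORDER BY salary DESC LIMIT 3

Result:
id | name  | dept      | salary | years
---+-------+-----------+--------+------
1  | Liam  | Legal     | 101372 | 9    
4  | Liam  | HR        | 67248  | 15   
2  | Alice | Marketing | 64420  | 6    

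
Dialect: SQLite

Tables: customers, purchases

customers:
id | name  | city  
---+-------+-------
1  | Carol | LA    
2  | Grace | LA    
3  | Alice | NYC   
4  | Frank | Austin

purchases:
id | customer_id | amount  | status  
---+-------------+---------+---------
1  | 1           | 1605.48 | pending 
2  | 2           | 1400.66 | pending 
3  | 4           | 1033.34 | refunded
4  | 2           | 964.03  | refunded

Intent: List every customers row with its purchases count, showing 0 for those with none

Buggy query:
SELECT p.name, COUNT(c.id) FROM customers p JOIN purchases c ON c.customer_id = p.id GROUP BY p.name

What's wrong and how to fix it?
Bug: INNER JOIN drops customers rows that have no matching purchases rows

Fix: Switch to LEFT JOIN to retain unmatched parent rows

Corrected query:
SELECT p.name, COUNT(c.id) FROM customers p LEFT JOIN purchases c ON c.customer_id = p.id GROUP BY p.name

Result:
name  | COUNT(c.id)
------+------------
Alice | 0          
Carol | 1          
Frank | 1          
Grace | 2          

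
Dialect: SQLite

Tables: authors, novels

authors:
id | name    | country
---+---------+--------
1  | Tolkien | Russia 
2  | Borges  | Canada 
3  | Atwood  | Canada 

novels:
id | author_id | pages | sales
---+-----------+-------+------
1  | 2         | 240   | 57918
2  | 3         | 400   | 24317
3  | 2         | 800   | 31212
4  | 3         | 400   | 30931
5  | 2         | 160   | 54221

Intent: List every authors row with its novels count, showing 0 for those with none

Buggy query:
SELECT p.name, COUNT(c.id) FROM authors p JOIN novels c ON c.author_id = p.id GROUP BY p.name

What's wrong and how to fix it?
Bug: INNER JOIN drops authors rows that have no matching novels rows

Fix: Switch to LEFT JOIN to retain unmatched parent rows

Corrected query:
SELECT p.name, COUNT(c.id) FROM authors p LEFT JOIN novels c ON c.author_id = p.id GROUP BY p.name

Result:
name    | COUNT(c.id)
--------+------------
Atwood  | 2          
Borges  | 3          
Tolkien | 0          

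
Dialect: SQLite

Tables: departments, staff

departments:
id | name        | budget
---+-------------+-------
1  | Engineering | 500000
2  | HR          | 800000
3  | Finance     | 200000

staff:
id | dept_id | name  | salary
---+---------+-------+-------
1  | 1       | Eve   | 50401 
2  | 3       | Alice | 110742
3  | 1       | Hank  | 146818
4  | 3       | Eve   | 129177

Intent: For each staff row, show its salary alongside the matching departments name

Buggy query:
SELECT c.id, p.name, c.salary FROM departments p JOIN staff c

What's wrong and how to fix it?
Bug: Missing join condition: each staff row is matched to all departments rows instead of just its own

Fix: Add ON c.dept_id = p.id to the JOIN

Corrected query:
SELECT c.id, p.name, c.salary FROM departments p JOIN staff c ON c.dept_id = p.id

Result:
id | name        | salary
---+-------------+-------
1  | Engineering | 50401 
2  | Finance     | 110742
3  | Engineering | 146818
4  | Finance     | 129177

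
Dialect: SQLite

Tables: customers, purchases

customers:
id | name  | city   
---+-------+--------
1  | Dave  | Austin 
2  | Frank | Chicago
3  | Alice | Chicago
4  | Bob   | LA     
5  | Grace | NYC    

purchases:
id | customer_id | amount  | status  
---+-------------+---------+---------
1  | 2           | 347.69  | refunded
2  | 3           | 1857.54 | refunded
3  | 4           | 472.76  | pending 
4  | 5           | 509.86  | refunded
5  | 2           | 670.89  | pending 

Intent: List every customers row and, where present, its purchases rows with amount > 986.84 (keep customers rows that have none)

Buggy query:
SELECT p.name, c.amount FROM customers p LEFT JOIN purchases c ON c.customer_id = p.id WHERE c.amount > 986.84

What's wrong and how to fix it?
Bug: Filtering c.amount in WHERE discards the NULL rows produced by LEFT JOIN, turning it into an inner join

Fix: Move the right-table condition into the ON clause so unmatched parents are kept

Corrected query:
SELECT p.name, c.amount FROM customers p LEFT JOIN purchases c ON c.customer_id = p.id AND c.amount > 986.84

Result:
name  | amount 
------+--------
Dave  | NULL   
Frank | NULL   
Alice | 1857.54
Bob   | NULL   
Grace | NULL   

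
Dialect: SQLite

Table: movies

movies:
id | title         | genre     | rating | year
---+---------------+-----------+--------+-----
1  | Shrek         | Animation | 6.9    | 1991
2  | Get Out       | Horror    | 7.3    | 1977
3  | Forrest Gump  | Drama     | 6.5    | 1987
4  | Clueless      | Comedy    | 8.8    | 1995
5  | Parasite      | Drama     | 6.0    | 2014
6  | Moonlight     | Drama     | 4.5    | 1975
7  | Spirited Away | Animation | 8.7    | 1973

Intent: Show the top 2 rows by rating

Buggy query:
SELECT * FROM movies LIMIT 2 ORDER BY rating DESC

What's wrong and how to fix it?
Bug: LIMIT must come after ORDER BY

Fix: Swap the clauses: ORDER BY first, then LIMIT

Corrected query:
SELECT * FROM movies ORDER BY rating DESC LIMIT 2

Result:
id | title         | genre     | rating | year
---+---------------+-----------+--------+-----
4  | Clueless      | Comedy    | 8.8    | 1995
7  | Spirited Away | Animation | 8.7    | 1973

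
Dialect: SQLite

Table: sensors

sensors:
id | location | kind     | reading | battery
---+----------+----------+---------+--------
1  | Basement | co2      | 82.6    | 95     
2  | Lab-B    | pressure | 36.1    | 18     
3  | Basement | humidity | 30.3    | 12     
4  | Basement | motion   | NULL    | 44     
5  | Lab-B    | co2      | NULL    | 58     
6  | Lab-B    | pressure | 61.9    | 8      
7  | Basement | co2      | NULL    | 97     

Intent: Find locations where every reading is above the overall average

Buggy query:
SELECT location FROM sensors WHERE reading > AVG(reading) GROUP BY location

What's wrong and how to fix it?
Bug: WHERE evaluates per row before aggregation, so AVG() is unavailable

Fix: Use a subquery for AVG and a HAVING MIN(...) filter so the condition holds for every row in the group

Corrected query:
SELECT location FROM sensors GROUP BY location HAVING MIN(reading) > (SELECT AVG(reading) FROM sensors)

Result:
(no rows)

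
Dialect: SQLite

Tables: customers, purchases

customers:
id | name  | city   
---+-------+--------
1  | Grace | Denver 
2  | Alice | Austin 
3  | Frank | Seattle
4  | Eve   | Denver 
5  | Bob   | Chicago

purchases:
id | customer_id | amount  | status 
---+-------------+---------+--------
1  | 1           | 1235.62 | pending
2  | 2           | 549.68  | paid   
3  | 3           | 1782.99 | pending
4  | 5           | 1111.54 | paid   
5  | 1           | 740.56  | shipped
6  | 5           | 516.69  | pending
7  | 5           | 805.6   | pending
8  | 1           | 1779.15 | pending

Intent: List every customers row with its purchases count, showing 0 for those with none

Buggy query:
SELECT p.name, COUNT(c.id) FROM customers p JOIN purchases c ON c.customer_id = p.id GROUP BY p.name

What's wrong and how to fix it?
Bug: An inner join excludes parents with zero children

Fix: Switch to LEFT JOIN to retain unmatched parent rows

Corrected query:
SELECT p.name, COUNT(c.id) FROM customers p LEFT JOIN purchases c ON c.customer_id = p.id GROUP BY p.name

Result:
name  | COUNT(c.id)
------+------------
Alice | 1          
Bob   | 3          
Eve   | 0          
Frank | 1          
Grace | 3          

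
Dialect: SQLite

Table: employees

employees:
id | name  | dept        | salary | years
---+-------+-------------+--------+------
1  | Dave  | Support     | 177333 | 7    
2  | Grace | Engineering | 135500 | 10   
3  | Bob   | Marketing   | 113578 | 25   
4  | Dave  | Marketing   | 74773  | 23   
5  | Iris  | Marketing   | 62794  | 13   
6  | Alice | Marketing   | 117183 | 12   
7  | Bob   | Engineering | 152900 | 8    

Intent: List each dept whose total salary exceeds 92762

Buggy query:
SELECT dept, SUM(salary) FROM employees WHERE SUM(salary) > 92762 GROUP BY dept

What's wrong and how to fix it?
Bug: SUM(salary) is an aggregate, but WHERE filters rows before aggregation

Fix: Use HAVING (which filters groups after aggregation) instead of WHERE

Corrected query:
SELECT dept, SUM(salary) FROM employees GROUP BY dept HAVING SUM(salary) > 92762

Result:
dept        | SUM(salary)
------------+------------
Engineering | 288400     
Marketing   | 368328     
Support     | 177333     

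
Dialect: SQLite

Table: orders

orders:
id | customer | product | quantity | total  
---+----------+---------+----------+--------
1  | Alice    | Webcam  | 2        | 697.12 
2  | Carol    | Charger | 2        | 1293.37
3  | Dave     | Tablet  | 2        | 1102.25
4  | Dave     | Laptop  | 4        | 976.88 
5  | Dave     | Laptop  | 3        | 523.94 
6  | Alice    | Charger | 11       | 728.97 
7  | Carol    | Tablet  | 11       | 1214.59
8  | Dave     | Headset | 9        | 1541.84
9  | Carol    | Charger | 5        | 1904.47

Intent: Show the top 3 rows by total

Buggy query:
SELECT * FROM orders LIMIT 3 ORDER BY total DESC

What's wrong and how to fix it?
Bug: ORDER BY cannot follow LIMIT; LIMIT is the final clause

Fix: Sort with ORDER BY, then apply LIMIT

Corrected query:
SELECT * FROM orders ORDER BY total DESC LIMIT 3

Result:
id | customer | product | quantity | total  
---+----------+---------+----------+--------
9  | Carol    | Charger | 5        | 1904.47
8  | Dave     | Headset | 9        | 1541.84
2  | Carol    | Charger | 2        | 1293.37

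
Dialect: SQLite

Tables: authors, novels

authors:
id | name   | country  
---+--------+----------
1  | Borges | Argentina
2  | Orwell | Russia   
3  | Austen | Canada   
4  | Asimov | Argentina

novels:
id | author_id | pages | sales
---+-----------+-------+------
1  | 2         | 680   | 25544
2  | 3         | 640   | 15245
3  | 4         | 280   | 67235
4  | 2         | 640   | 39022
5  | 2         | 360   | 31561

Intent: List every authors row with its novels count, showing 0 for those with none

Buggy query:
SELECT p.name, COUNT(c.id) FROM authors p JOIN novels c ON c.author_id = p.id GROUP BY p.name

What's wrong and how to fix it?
Bug: INNER JOIN drops authors rows that have no matching novels rows

Fix: Use LEFT JOIN so parents without children still appear (COUNT(c.id) gives 0)

Corrected query:
SELECT p.name, COUNT(c.id) FROM authors p LEFT JOIN novels c ON c.author_id = p.id GROUP BY p.name

Result:
name   | COUNT(c.id)
-------+------------
Asimov | 1          
Austen | 1          
Borges | 0          
Orwell | 3          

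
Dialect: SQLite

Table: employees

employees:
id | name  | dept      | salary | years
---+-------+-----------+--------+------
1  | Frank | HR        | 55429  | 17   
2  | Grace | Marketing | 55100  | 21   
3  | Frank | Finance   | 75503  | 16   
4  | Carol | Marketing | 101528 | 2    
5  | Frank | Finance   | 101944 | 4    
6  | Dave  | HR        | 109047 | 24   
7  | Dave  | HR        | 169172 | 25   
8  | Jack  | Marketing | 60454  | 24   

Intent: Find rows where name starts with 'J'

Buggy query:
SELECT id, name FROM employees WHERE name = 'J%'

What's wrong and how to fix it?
Bug: '=' compares the literal string including the % character; pattern matching needs LIKE

Fix: Use LIKE for wildcard pattern matching

Corrected query:
SELECT id, name FROM employees WHERE name LIKE 'J%'

Result:
id | name
---+-----
8  | Jack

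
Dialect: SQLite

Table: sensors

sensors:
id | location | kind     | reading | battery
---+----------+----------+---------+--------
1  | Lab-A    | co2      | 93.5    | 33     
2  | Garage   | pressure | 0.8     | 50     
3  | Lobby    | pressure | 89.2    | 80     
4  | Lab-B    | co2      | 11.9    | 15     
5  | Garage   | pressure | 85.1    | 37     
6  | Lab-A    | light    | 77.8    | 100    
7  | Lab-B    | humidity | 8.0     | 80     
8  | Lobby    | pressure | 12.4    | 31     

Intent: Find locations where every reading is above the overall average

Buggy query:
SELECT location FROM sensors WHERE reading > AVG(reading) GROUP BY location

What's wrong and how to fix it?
Bug: AVG() is an aggregate; it can't sit directly in WHERE

Fix: Use a subquery for AVG and a HAVING MIN(...) filter so the condition holds for every row in the group

Corrected query:
SELECT location FROM sensors GROUP BY location HAVING MIN(reading) > (SELECT AVG(reading) FROM sensors)

Result:
location
--------
Lab-A   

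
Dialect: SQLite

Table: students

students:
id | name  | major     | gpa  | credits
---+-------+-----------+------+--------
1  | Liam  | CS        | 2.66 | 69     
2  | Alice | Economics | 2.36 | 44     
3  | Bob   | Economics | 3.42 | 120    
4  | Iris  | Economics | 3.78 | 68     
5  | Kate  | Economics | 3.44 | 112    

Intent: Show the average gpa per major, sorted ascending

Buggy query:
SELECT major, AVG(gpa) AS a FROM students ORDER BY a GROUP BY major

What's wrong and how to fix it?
Bug: GROUP BY must precede ORDER BY

Fix: Reorder: SELECT … FROM … GROUP BY … ORDER BY …

Corrected query:
SELECT major, AVG(gpa) AS a FROM students GROUP BY major ORDER BY a

Result:
major     | a   
----------+-----
CS        | 2.66
Economics | 3.25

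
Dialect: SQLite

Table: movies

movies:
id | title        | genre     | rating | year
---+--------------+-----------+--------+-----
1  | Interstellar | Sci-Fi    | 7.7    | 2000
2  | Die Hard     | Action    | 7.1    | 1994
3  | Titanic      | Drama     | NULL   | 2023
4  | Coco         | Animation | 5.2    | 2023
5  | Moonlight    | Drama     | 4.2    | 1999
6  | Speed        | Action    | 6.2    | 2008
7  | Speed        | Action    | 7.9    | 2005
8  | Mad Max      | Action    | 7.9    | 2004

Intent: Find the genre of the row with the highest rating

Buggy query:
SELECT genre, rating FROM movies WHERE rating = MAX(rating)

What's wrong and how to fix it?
Bug: MAX(rating) is an aggregate and cannot be used directly in WHERE

Fix: Use a subquery: WHERE rating = (SELECT MAX(rating) FROM movies)

Corrected query:
SELECT genre, rating FROM movies WHERE rating = (SELECT MAX(rating) FROM movies)

Result:
genre  | rating
-------+-------
Action | 7.9   
Action | 7.9   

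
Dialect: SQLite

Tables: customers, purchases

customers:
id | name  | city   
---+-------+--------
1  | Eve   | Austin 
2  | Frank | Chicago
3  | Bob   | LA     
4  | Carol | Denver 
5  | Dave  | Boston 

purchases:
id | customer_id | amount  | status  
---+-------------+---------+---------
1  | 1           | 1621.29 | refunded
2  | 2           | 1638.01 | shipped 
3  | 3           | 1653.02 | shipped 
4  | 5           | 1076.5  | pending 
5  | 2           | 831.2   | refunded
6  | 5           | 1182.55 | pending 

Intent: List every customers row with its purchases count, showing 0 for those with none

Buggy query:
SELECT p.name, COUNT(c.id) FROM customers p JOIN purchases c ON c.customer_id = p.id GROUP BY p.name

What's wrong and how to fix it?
Bug: INNER JOIN drops customers rows that have no matching purchases rows

Fix: Switch to LEFT JOIN to retain unmatched parent rows

Corrected query:
SELECT p.name, COUNT(c.id) FROM customers p LEFT JOIN purchases c ON c.customer_id = p.id GROUP BY p.name

Result:
name  | COUNT(c.id)
------+------------
Bob   | 1          
Carol | 0          
Dave  | 2          
Eve   | 1          
Frank | 2          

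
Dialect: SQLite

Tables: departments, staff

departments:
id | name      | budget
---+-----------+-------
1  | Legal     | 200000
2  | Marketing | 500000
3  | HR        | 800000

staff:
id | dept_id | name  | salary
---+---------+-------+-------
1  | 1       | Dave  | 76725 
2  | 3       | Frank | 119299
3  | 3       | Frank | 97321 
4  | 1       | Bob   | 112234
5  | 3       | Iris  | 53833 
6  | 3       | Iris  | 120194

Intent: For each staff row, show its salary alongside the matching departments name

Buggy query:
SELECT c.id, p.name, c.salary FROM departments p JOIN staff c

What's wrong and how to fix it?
Bug: JOIN with no ON clause produces a cartesian product; every staff row pairs with every departments row

Fix: Specify the join condition linking the foreign key to the parent id

Corrected query:
SELECT c.id, p.name, c.salary FROM departments p JOIN staff c ON c.dept_id = p.id

Result:
id | name  | salary
---+-------+-------
1  | Legal | 76725 
2  | HR    | 119299
3  | HR    | 97321 
4  | Legal | 112234
5  | HR    | 53833 
6  | HR    | 120194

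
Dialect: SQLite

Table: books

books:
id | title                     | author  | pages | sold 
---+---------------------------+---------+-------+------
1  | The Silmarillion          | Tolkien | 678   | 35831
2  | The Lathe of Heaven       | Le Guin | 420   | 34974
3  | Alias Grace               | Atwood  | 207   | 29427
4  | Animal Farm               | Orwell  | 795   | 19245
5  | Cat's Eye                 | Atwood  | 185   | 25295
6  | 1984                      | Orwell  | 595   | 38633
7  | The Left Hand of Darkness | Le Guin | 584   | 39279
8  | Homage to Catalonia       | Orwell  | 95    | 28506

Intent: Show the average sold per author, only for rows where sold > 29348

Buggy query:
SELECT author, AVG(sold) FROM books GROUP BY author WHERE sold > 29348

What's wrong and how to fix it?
Bug: WHERE cannot follow GROUP BY

Fix: Place WHERE between FROM and GROUP BY

Corrected query:
SELECT author, AVG(sold) FROM books WHERE sold > 29348 GROUP BY author

Result:
author  | AVG(sold)
--------+----------
Atwood  | 29427    
Le Guin | 37126.5  
Orwell  | 38633    
Tolkien | 35831    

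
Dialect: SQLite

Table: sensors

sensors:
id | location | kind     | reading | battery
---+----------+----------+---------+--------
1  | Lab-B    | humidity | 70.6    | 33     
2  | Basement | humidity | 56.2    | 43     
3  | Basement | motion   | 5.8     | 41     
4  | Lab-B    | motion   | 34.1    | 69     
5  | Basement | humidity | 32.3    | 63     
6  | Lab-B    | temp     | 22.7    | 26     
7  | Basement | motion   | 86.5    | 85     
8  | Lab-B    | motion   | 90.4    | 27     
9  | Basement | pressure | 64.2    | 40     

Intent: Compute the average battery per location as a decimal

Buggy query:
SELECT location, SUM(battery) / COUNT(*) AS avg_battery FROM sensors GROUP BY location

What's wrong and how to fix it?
Bug: Both operands are integers, so '/' performs integer division and truncates

Fix: Multiply by 1.0 (or CAST to REAL) to force floating-point division

Corrected query:
SELECT location, SUM(battery) * 1.0 / COUNT(*) AS avg_battery FROM sensors GROUP BY location

Result:
location | avg_battery
---------+------------
Basement | 54.4       
Lab-B    | 38.75      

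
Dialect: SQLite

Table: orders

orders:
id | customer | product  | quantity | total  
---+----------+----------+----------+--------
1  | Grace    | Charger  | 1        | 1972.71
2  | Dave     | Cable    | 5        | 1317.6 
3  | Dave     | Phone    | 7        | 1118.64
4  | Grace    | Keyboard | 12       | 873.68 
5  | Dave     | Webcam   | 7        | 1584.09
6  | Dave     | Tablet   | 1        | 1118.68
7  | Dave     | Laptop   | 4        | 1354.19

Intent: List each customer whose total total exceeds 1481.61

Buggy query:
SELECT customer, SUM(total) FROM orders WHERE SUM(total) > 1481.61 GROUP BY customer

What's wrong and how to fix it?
Bug: SUM(total) is an aggregate, but WHERE filters rows before aggregation

Fix: Use HAVING (which filters groups after aggregation) instead of WHERE

Corrected query:
SELECT customer, SUM(total) FROM orders GROUP BY customer HAVING SUM(total) > 1481.61

Result:
customer | SUM(total)
---------+-----------
Dave     | 6493.2    
Grace    | 2846.39   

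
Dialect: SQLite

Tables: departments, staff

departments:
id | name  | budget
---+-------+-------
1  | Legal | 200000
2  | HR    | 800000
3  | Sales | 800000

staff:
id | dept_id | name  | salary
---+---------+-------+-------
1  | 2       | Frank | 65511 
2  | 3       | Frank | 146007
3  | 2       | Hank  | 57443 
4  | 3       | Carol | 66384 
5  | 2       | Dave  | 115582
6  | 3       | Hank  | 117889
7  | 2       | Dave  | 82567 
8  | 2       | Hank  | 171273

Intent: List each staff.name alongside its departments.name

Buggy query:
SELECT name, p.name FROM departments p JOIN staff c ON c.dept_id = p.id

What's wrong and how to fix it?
Bug: Both tables have a 'name' column; the unqualified reference is ambiguous

Fix: Qualify the column with its table alias (c.name)

Corrected query:
SELECT c.name, p.name FROM departments p JOIN staff c ON c.dept_id = p.id

Result:
name  | name 
------+------
Frank | HR   
Frank | Sales
Hank  | HR   
Carol | Sales
Dave  | HR   
Hank  | Sales
Dave  | HR   
Hank  | HR   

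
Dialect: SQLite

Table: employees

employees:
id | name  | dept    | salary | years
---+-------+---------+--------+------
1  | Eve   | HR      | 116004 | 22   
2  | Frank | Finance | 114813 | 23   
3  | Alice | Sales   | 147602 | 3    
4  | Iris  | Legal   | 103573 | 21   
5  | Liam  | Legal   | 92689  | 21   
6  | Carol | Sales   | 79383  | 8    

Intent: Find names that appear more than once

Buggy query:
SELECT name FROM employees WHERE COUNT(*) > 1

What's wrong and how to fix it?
Bug: COUNT(*) is an aggregate and cannot be used in WHERE

Fix: GROUP BY name, then filter groups with HAVING COUNT(*) > 1

Corrected query:
SELECT name FROM employees GROUP BY name HAVING COUNT(*) > 1

Result:
(no rows)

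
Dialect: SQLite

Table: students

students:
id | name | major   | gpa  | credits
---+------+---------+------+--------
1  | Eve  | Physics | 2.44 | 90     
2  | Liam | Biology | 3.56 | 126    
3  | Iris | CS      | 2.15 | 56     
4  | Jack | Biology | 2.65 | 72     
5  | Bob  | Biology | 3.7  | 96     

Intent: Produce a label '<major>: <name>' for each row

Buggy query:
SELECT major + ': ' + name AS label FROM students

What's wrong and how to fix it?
Bug: '+' is numeric addition; on text columns SQLite converts them to 0 instead of concatenating

Fix: Replace + with || to concatenate text

Corrected query:
SELECT major || ': ' || name AS label FROM students

Result:
label        
-------------
Physics: Eve 
Biology: Liam
CS: Iris     
Biology: Jack
Biology: Bob 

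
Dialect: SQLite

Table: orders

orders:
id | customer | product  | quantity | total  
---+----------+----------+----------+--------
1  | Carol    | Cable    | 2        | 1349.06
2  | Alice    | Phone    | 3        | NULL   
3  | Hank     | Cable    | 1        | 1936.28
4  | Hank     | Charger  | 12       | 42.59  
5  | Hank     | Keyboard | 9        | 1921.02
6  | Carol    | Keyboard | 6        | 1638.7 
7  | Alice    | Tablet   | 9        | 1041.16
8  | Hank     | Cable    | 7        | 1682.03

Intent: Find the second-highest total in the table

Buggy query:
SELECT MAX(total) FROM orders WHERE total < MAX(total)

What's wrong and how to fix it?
Bug: MAX(total) on the right of the comparison is an aggregate-in-WHERE error

Fix: Compute the overall MAX in a subquery, then take MAX of rows below it

Corrected query:
SELECT MAX(total) FROM orders WHERE total < (SELECT MAX(total) FROM orders)

Result:
MAX(total)
----------
1921.02   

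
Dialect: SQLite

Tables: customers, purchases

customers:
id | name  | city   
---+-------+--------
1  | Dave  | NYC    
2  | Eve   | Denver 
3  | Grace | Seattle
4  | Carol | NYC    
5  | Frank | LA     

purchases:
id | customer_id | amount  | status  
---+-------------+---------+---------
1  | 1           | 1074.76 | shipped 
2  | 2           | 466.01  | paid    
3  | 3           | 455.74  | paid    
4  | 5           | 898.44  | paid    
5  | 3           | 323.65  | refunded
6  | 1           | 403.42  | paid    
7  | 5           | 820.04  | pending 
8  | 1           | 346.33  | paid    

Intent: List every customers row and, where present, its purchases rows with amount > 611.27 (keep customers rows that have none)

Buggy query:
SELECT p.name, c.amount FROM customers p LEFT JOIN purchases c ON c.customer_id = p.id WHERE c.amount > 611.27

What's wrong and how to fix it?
Bug: A WHERE condition on the right-hand table after LEFT JOIN drops unmatched parents

Fix: Put 'c.amount > 611.27' in the JOIN's ON clause instead of WHERE

Corrected query:
SELECT p.name, c.amount FROM customers p LEFT JOIN purchases c ON c.customer_id = p.id AND c.amount > 611.27

Result:
name  | amount 
------+--------
Dave  | 1074.76
Eve   | NULL   
Grace | NULL   
Carol | NULL   
Frank | 820.04 
Frank | 898.44 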